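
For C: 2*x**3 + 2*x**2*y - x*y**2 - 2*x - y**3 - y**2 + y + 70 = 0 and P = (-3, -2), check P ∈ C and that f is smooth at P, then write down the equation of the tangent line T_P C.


Tangent line at P: 72*x - y + 214 = 0.

Step 1: f(-3, -2) = 0, so P lies on C.
Step 2: partial derivatives
  f_x(x, y) = 6*x**2 + 4*x*y - y**2 - 2, f_y(x, y) = 2*x**2 - 2*x*y - 3*y**2 - 2*y + 1.
  f_x(P) = 72, f_y(P) = -1 (gradient nonzero, so P is smooth).
Step 3: tangent line at P: 72·(x − -3) + -1·(y − -2) = 0.
Expanding: 72*x - y + 214 = 0.


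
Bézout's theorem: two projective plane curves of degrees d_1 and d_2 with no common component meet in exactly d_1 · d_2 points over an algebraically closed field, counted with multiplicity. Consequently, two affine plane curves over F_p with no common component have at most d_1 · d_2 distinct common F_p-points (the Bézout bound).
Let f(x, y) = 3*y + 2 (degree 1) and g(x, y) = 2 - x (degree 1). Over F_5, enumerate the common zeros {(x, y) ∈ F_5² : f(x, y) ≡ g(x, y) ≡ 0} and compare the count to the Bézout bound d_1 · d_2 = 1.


Common zeros: {(2, 1)}; count = 1; Bézout bound = 1.

deg(f) = 1, deg(g) = 1, so Bézout bound = 1.
Scan x ∈ F_5. For each x, list the y ∈ F_5 with f(x, y) ≡ 0 and those with g(x, y) ≡ 0 (mod 5); the common zeros in that column are the intersection.
  x = 0: f ≡ 0 at y ∈ {1}; g ≡ 0 at y ∈ ∅; common: ∅.
  x = 1: f ≡ 0 at y ∈ {1}; g ≡ 0 at y ∈ ∅; common: ∅.
  x = 2: f ≡ 0 at y ∈ {1}; g ≡ 0 at y ∈ {0, 1, 2, 3, 4}; common: {1}.
  x = 3: f ≡ 0 at y ∈ {1}; g ≡ 0 at y ∈ ∅; common: ∅.
  x = 4: f ≡ 0 at y ∈ {1}; g ≡ 0 at y ∈ ∅; common: ∅.
Collecting: common zeros = {(2, 1)}, so the count is 1.
Comparison with the Bézout bound: 1 ≤ 1 = deg(f)·deg(g), as expected for curves with no common component (the bound is attained).


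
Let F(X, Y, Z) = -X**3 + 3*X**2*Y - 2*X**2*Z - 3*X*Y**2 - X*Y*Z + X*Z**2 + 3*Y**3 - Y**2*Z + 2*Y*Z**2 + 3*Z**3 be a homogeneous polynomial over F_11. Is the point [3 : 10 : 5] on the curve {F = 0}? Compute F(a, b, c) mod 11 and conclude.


F(3,10,5) ≡ 1 (mod 11); P is NOT on the curve.

Evaluate F(3, 10, 5) term-by-term (mod 11).
  -X**3 ↦ -1·27·1·1 = -27
  3*X**2*Y ↦ 3·9·10·1 = 270
  -2*X**2*Z ↦ -2·9·1·5 = -90
  -3*X*Y**2 ↦ -3·3·100·1 = -900
  -X*Y*Z ↦ -1·3·10·5 = -150
  X*Z**2 ↦ 1·3·1·25 = 75
  3*Y**3 ↦ 3·1·1000·1 = 3000
  -Y**2*Z ↦ -1·1·100·5 = -500
  2*Y*Z**2 ↦ 2·1·10·25 = 500
  3*Z**3 ↦ 3·1·1·125 = 375
Sum: F(3, 10, 5) = (-27) + (270) + (-90) + (-900) + (-150) + (75) + (3000) + (-500) + (500) + (375) = 2553.
Reducing mod 11: 2553 ≡ 1 (mod 11).
Since F(a, b, c) ≡ 1 ≠ 0 (mod 11), P does NOT lie on the curve.


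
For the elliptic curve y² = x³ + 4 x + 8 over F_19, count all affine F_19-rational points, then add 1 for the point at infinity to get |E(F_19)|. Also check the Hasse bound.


Affine points = {(2, 9), (2, 10), (3, 3), (3, 16), (5, 1), (5, 18), (6, 1), (6, 18), (8, 1), (8, 18), (12, 6), (12, 13), (15, 2), (15, 17), (16, 8), (16, 11), (17, 7), (17, 12)}; affine count = 18; |E(F_19)| = 19.

Discriminant check: Δ ∝ 4a³ + 27b² = 4·4³ + 27·8² = 4·64 + 27·64 ≡ 8 (mod 19). Nonzero ⇒ E is nonsingular.
For each x ∈ F_19, compute rhs = x³ + 4·x + 8 mod 19, then count y ∈ F_19 with y² ≡ rhs.
  x = 0: rhs = 8, matching y values: none (0 points).
  x = 1: rhs = 13, matching y values: none (0 points).
  x = 2: rhs = 5, matching y values: 9, 10 (2 points).
  x = 3: rhs = 9, matching y values: 3, 16 (2 points).
  x = 4: rhs = 12, matching y values: none (0 points).
  x = 5: rhs = 1, matching y values: 1, 18 (2 points).
  x = 6: rhs = 1, matching y values: 1, 18 (2 points).
  x = 7: rhs = 18, matching y values: none (0 points).
  x = 8: rhs = 1, matching y values: 1, 18 (2 points).
  x = 9: rhs = 13, matching y values: none (0 points).
  x = 10: rhs = 3, matching y values: none (0 points).
  x = 11: rhs = 15, matching y values: none (0 points).
  x = 12: rhs = 17, matching y values: 6, 13 (2 points).
  x = 13: rhs = 15, matching y values: none (0 points).
  x = 14: rhs = 15, matching y values: none (0 points).
  x = 15: rhs = 4, matching y values: 2, 17 (2 points).
  x = 16: rhs = 7, matching y values: 8, 11 (2 points).
  x = 17: rhs = 11, matching y values: 7, 12 (2 points).
  x = 18: rhs = 3, matching y values: none (0 points).
Total affine count: 18.
Full point count |E(F_19)| = 18 + 1 = 19.
Hasse bound: |19 − (19+1)| = |-1| = 1 ≤ 2√19 ≈ 8.7178 ✓.


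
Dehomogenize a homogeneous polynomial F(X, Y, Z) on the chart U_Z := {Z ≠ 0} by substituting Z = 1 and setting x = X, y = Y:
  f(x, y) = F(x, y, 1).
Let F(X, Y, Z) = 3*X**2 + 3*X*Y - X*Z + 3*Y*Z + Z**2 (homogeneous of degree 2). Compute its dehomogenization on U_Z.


f(x, y) = 3*x**2 + 3*x*y - x + 3*y + 1

On U_Z we set Z = 1. Each monomial c·X^i·Y^j·Z^k in F becomes c·x^i·y^j·1^k = c·x^i·y^j.
Substituting Z = 1: F(X, Y, 1) = 3*x**2 + 3*x*y - x + 3*y + 1.
Note: deg(f) ≤ deg(F) = 2; strict inequality happens when F is divisible by Z (lost terms).


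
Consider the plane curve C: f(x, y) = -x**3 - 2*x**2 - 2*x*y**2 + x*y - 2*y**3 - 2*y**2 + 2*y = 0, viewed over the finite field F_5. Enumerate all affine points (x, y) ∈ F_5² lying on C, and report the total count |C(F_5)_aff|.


Affine F_5-points: {(0, 0), (0, 2), (2, 1), (3, 0), (3, 1), (4, 2), (4, 4)}; count = 7.

For each of the 25 pairs (x, y) ∈ F_5², evaluate f(x, y) mod 5. Record the zeros.
  x = 0: [0↦0, 1↦3, 2↦0, 3↦4, 4↦3]  zeros at y ∈ {0, 2}
  x = 1: [0↦2, 1↦4, 2↦1, 3↦1, 4↦2]  zeros at y ∈ ∅
  x = 2: [0↦4, 1↦0, 2↦2, 3↦3, 4↦1]  zeros at y ∈ {1}
  x = 3: [0↦0, 1↦0, 2↦2, 3↦4, 4↦4]  zeros at y ∈ {0, 1}
  x = 4: [0↦4, 1↦3, 2↦0, 3↦3, 4↦0]  zeros at y ∈ {2, 4}
Collecting zeros: affine points = {(0, 0), (0, 2), (2, 1), (3, 0), (3, 1), (4, 2), (4, 4)}.
Total count |C(F_5)_aff| = 7.


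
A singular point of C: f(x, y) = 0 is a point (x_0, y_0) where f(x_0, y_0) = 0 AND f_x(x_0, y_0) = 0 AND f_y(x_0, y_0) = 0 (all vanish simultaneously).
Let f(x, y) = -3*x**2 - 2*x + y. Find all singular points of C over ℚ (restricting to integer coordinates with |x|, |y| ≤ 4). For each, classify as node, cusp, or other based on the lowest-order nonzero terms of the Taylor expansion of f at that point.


No singular points in the scanned grid; C is smooth there.

Compute partial derivatives:
  f_x = -6*x - 2.
  f_y = 1.
f_y = 1 is a nonzero constant, so f_y never vanishes: no point (x, y) can satisfy f = f_x = f_y = 0. In particular no (x, y) ∈ {−4, ..., 4}² is singular; the curve is smooth.


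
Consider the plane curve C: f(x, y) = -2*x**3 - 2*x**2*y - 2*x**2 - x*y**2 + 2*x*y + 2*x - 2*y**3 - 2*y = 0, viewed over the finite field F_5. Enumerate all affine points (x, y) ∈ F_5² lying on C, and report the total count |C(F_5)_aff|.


Affine F_5-points: {(0, 0), (0, 2), (0, 3), (2, 0), (2, 1), (2, 3), (3, 1), (4, 3)}; count = 8.

For each of the 25 pairs (x, y) ∈ F_5², evaluate f(x, y) mod 5. Record the zeros.
  x = 0: [0↦0, 1↦1, 2↦0, 3↦0, 4↦4]  zeros at y ∈ {0, 2, 3}
  x = 1: [0↦3, 1↦3, 2↦4, 3↦4, 4↦1]  zeros at y ∈ ∅
  x = 2: [0↦0, 1↦0, 2↦4, 3↦0, 4↦1]  zeros at y ∈ {0, 1, 3}
  x = 3: [0↦4, 1↦0, 2↦3, 3↦1, 4↦2]  zeros at y ∈ {1}
  x = 4: [0↦3, 1↦1, 2↦4, 3↦0, 4↦2]  zeros at y ∈ {3}
Collecting zeros: affine points = {(0, 0), (0, 2), (0, 3), (2, 0), (2, 1), (2, 3), (3, 1), (4, 3)}.
Total count |C(F_5)_aff| = 8.


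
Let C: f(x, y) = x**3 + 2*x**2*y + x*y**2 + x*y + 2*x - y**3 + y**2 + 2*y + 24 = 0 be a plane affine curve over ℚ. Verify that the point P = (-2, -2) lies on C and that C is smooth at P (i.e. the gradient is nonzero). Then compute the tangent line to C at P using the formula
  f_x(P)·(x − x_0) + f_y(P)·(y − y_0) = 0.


Tangent line at P: 32*x + 64 = 0.

Step 1: f(-2, -2) = 0, so P lies on C.
Step 2: partial derivatives
  f_x(x, y) = 3*x**2 + 4*x*y + y**2 + y + 2, f_y(x, y) = 2*x**2 + 2*x*y + x - 3*y**2 + 2*y + 2.
  f_x(P) = 32, f_y(P) = 0 (gradient nonzero, so P is smooth).
Step 3: tangent line at P: 32·(x − -2) + 0·(y − -2) = 0.
Expanding: 32*x + 64 = 0.


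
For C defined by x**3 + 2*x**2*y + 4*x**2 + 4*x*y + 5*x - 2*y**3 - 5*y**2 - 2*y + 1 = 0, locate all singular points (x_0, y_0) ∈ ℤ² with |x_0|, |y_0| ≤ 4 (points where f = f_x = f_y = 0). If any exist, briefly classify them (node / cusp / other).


Singular points: {(-1, -1)}; classification: node.

Compute partial derivatives:
  f_x = 3*x**2 + 4*x*y + 8*x + 4*y + 5.
  f_y = 2*x**2 + 4*x - 6*y**2 - 10*y - 2.
Scan x_0 ∈ {−4, ..., 4}. For each x_0, f_y(x_0, y) is a polynomial in y; find its integer roots y ∈ {−4, ..., 4}, then test f_x and f at those candidates.
  x = -4: f_y(-4, y) = -6*y**2 - 10*y + 14; no integer root y with |y| ≤ 4.
  x = -3: f_y(-3, y) = -6*y**2 - 10*y + 4; vanishes at y ∈ {-2}. (-3, -2): f_x = 24 ≠ 0.
  x = -2: f_y(-2, y) = -6*y**2 - 10*y - 2; no integer root y with |y| ≤ 4.
  x = -1: f_y(-1, y) = -6*y**2 - 10*y - 4; vanishes at y ∈ {-1}. (-1, -1): f_x = 0, f = 0 — SINGULAR.
  x = 0: f_y(0, y) = -6*y**2 - 10*y - 2; no integer root y with |y| ≤ 4.
  x = 1: f_y(1, y) = -6*y**2 - 10*y + 4; vanishes at y ∈ {-2}. (1, -2): f_x = 0 but f = -1 ≠ 0.
  x = 2: f_y(2, y) = -6*y**2 - 10*y + 14; no integer root y with |y| ≤ 4.
  x = 3: f_y(3, y) = -6*y**2 - 10*y + 28; no integer root y with |y| ≤ 4.
  x = 4: f_y(4, y) = -6*y**2 - 10*y + 46; no integer root y with |y| ≤ 4.
Only singular point on the grid: (-1, -1).
Classify: substitute x = -1 + u, y = -1 + v and expand: f = u**3 + 2*u**2*v - u**2 - 2*v**3 + v**2.
No constant or linear terms (consistent with a singular point). Quadratic part: -u**2 + v**2. Cubic part: u**3 + 2*u**2*v - 2*v**3.
The quadratic part v**2 - u**2 = (v − u)(v + u) splits into two distinct linear factors, so there are two distinct tangent lines y − -1 = ±(x − -1) — this is a node (ordinary double point).
Classification: node.


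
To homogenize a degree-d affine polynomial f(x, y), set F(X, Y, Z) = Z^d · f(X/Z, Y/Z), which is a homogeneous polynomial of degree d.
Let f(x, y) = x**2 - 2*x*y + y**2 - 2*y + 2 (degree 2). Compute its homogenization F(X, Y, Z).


F(X, Y, Z) = X**2 - 2*X*Y + Y**2 - 2*Y*Z + 2*Z**2

deg(f) = 2.
Substitute x = X/Z, y = Y/Z into f, then multiply by Z^2.
  monomial 1·x^2·y^0 ↦ 1·X^2·Y^0·Z^0.
  monomial -2·x^1·y^1 ↦ -2·X^1·Y^1·Z^0.
  monomial 1·x^0·y^2 ↦ 1·X^0·Y^2·Z^0.
  monomial -2·x^0·y^1 ↦ -2·X^0·Y^1·Z^1.
  monomial 2·x^0·y^0 ↦ 2·X^0·Y^0·Z^2.
Collecting: F(X, Y, Z) = X**2 - 2*X*Y + Y**2 - 2*Y*Z + 2*Z**2.


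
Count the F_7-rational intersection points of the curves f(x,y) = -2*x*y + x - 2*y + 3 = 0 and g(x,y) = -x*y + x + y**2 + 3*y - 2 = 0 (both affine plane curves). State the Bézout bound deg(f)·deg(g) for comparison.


Common zeros: ∅; count = 0; Bézout bound = 4.

deg(f) = 2, deg(g) = 2, so Bézout bound = 4.
Scan x ∈ F_7. For each x, list the y ∈ F_7 with f(x, y) ≡ 0 and those with g(x, y) ≡ 0 (mod 7); the common zeros in that column are the intersection.
  x = 0: f ≡ 0 at y ∈ {5}; g ≡ 0 at y ∈ ∅; common: ∅.
  x = 1: f ≡ 0 at y ∈ {1}; g ≡ 0 at y ∈ {2, 3}; common: ∅.
  x = 2: f ≡ 0 at y ∈ {2}; g ≡ 0 at y ∈ {0, 6}; common: ∅.
  x = 3: f ≡ 0 at y ∈ {6}; g ≡ 0 at y ∈ ∅; common: ∅.
  x = 4: f ≡ 0 at y ∈ {0}; g ≡ 0 at y ∈ {4}; common: ∅.
  x = 5: f ≡ 0 at y ∈ {3}; g ≡ 0 at y ∈ ∅; common: ∅.
  x = 6: f ≡ 0 at y ∈ ∅; g ≡ 0 at y ∈ {5}; common: ∅.
Collecting: common zeros = ∅, so the count is 0.
Comparison with the Bézout bound: 0 ≤ 4 = deg(f)·deg(g), as expected for curves with no common component (the affine F_7-count falls short of the bound because intersections may lie at infinity, over extension fields, or carry multiplicity).


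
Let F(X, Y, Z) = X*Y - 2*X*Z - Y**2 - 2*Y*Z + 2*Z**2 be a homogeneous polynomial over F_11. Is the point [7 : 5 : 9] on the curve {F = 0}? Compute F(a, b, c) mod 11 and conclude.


F(7,5,9) ≡ 0 (mod 11); P is on the curve.

Evaluate F(7, 5, 9) term-by-term (mod 11).
  X*Y ↦ 1·7·5·1 = 35
  -2*X*Z ↦ -2·7·1·9 = -126
  -Y**2 ↦ -1·1·25·1 = -25
  -2*Y*Z ↦ -2·1·5·9 = -90
  2*Z**2 ↦ 2·1·1·81 = 162
Sum: F(7, 5, 9) = (35) + (-126) + (-25) + (-90) + (162) = -44.
Reducing mod 11: -44 ≡ 0 (mod 11).
Since F(a, b, c) ≡ 0 (mod 11), P lies on the curve.


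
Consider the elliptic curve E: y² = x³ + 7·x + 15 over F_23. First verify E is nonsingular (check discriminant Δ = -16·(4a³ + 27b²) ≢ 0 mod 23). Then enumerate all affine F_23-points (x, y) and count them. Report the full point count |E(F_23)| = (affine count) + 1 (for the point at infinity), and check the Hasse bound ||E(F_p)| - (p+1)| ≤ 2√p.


Affine points = {(1, 0), (7, 4), (7, 19), (8, 10), (8, 13), (9, 5), (9, 18), (10, 2), (10, 21), (13, 7), (13, 16), (18, 4), (18, 19), (20, 6), (20, 17), (21, 4), (21, 19)}; affine count = 17; |E(F_23)| = 18.

Discriminant check: Δ ∝ 4a³ + 27b² = 4·7³ + 27·15² = 4·343 + 27·225 ≡ 18 (mod 23). Nonzero ⇒ E is nonsingular.
For each x ∈ F_23, compute rhs = x³ + 7·x + 15 mod 23, then count y ∈ F_23 with y² ≡ rhs.
  x = 0: rhs = 15, matching y values: none (0 points).
  x = 1: rhs = 0, matching y values: 0 (1 points).
  x = 2: rhs = 14, matching y values: none (0 points).
  x = 3: rhs = 17, matching y values: none (0 points).
  x = 4: rhs = 15, matching y values: none (0 points).
  x = 5: rhs = 14, matching y values: none (0 points).
  x = 6: rhs = 20, matching y values: none (0 points).
  x = 7: rhs = 16, matching y values: 4, 19 (2 points).
  x = 8: rhs = 8, matching y values: 10, 13 (2 points).
  x = 9: rhs = 2, matching y values: 5, 18 (2 points).
  x = 10: rhs = 4, matching y values: 2, 21 (2 points).
  x = 11: rhs = 20, matching y values: none (0 points).
  x = 12: rhs = 10, matching y values: none (0 points).
  x = 13: rhs = 3, matching y values: 7, 16 (2 points).
  x = 14: rhs = 5, matching y values: none (0 points).
  x = 15: rhs = 22, matching y values: none (0 points).
  x = 16: rhs = 14, matching y values: none (0 points).
  x = 17: rhs = 10, matching y values: none (0 points).
  x = 18: rhs = 16, matching y values: 4, 19 (2 points).
  x = 19: rhs = 15, matching y values: none (0 points).
  x = 20: rhs = 13, matching y values: 6, 17 (2 points).
  x = 21: rhs = 16, matching y values: 4, 19 (2 points).
  x = 22: rhs = 7, matching y values: none (0 points).
Total affine count: 17.
Full point count |E(F_23)| = 17 + 1 = 18.
Hasse bound: |18 − (23+1)| = |-6| = 6 ≤ 2√23 ≈ 9.5917 ✓.


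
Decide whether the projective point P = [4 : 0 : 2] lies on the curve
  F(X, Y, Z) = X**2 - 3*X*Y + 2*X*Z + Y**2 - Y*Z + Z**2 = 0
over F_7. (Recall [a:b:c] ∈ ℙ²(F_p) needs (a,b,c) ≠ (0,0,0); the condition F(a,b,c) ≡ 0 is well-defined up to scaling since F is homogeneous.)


F(4,0,2) ≡ 1 (mod 7); P is NOT on the curve.

Evaluate F(4, 0, 2) term-by-term (mod 7).
  X**2 ↦ 1·16·1·1 = 16
  -3*X*Y ↦ -3·4·0·1 = 0
  2*X*Z ↦ 2·4·1·2 = 16
  Y**2 ↦ 1·1·0·1 = 0
  -Y*Z ↦ -1·1·0·2 = 0
  Z**2 ↦ 1·1·1·4 = 4
Sum: F(4, 0, 2) = (16) + (0) + (16) + (0) + (0) + (4) = 36.
Reducing mod 7: 36 ≡ 1 (mod 7).
Since F(a, b, c) ≡ 1 ≠ 0 (mod 7), P does NOT lie on the curve.


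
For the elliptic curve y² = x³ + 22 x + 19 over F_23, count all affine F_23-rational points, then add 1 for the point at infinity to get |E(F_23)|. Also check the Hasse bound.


Affine points = {(2, 5), (2, 18), (5, 1), (5, 22), (9, 7), (9, 16), (13, 8), (13, 15), (14, 9), (14, 14), (17, 4), (17, 19), (20, 8), (20, 15), (21, 6), (21, 17)}; affine count = 16; |E(F_23)| = 17.

Discriminant check: Δ ∝ 4a³ + 27b² = 4·22³ + 27·19² = 4·10648 + 27·361 ≡ 14 (mod 23). Nonzero ⇒ E is nonsingular.
For each x ∈ F_23, compute rhs = x³ + 22·x + 19 mod 23, then count y ∈ F_23 with y² ≡ rhs.
  x = 0: rhs = 19, matching y values: none (0 points).
  x = 1: rhs = 19, matching y values: none (0 points).
  x = 2: rhs = 2, matching y values: 5, 18 (2 points).
  x = 3: rhs = 20, matching y values: none (0 points).
  x = 4: rhs = 10, matching y values: none (0 points).
  x = 5: rhs = 1, matching y values: 1, 22 (2 points).
  x = 6: rhs = 22, matching y values: none (0 points).
  x = 7: rhs = 10, matching y values: none (0 points).
  x = 8: rhs = 17, matching y values: none (0 points).
  x = 9: rhs = 3, matching y values: 7, 16 (2 points).
  x = 10: rhs = 20, matching y values: none (0 points).
  x = 11: rhs = 5, matching y values: none (0 points).
  x = 12: rhs = 10, matching y values: none (0 points).
  x = 13: rhs = 18, matching y values: 8, 15 (2 points).
  x = 14: rhs = 12, matching y values: 9, 14 (2 points).
  x = 15: rhs = 21, matching y values: none (0 points).
  x = 16: rhs = 5, matching y values: none (0 points).
  x = 17: rhs = 16, matching y values: 4, 19 (2 points).
  x = 18: rhs = 14, matching y values: none (0 points).
  x = 19: rhs = 5, matching y values: none (0 points).
  x = 20: rhs = 18, matching y values: 8, 15 (2 points).
  x = 21: rhs = 13, matching y values: 6, 17 (2 points).
  x = 22: rhs = 19, matching y values: none (0 points).
Total affine count: 16.
Full point count |E(F_23)| = 16 + 1 = 17.
Hasse bound: |17 − (23+1)| = |-7| = 7 ≤ 2√23 ≈ 9.5917 ✓.


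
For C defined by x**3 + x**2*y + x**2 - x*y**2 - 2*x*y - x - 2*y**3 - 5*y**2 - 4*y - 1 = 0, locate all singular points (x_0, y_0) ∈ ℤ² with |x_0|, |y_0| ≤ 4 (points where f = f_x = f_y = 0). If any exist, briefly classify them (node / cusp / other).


Singular points: {(0, -1)}; classification: cusp.

Compute partial derivatives:
  f_x = 3*x**2 + 2*x*y + 2*x - y**2 - 2*y - 1.
  f_y = x**2 - 2*x*y - 2*x - 6*y**2 - 10*y - 4.
Scan x_0 ∈ {−4, ..., 4}. For each x_0, f_y(x_0, y) is a polynomial in y; find its integer roots y ∈ {−4, ..., 4}, then test f_x and f at those candidates.
  x = -4: f_y(-4, y) = -6*y**2 - 2*y + 20; vanishes at y ∈ {-2}. (-4, -2): f_x = 55 ≠ 0.
  x = -3: f_y(-3, y) = -6*y**2 - 4*y + 11; no integer root y with |y| ≤ 4.
  x = -2: f_y(-2, y) = -6*y**2 - 6*y + 4; no integer root y with |y| ≤ 4.
  x = -1: f_y(-1, y) = -6*y**2 - 8*y - 1; no integer root y with |y| ≤ 4.
  x = 0: f_y(0, y) = -6*y**2 - 10*y - 4; vanishes at y ∈ {-1}. (0, -1): f_x = 0, f = 0 — SINGULAR.
  x = 1: f_y(1, y) = -6*y**2 - 12*y - 5; no integer root y with |y| ≤ 4.
  x = 2: f_y(2, y) = -6*y**2 - 14*y - 4; vanishes at y ∈ {-2}. (2, -2): f_x = 7 ≠ 0.
  x = 3: f_y(3, y) = -6*y**2 - 16*y - 1; no integer root y with |y| ≤ 4.
  x = 4: f_y(4, y) = -6*y**2 - 18*y + 4; no integer root y with |y| ≤ 4.
Only singular point on the grid: (0, -1).
Classify: substitute x = 0 + u, y = -1 + v and expand: f = u**3 + u**2*v - u*v**2 - 2*v**3 + v**2.
No constant or linear terms (consistent with a singular point). Quadratic part: v**2. Cubic part: u**3 + u**2*v - u*v**2 - 2*v**3.
The quadratic part v**2 is a perfect square, so there is a single (double) tangent line v = 0, i.e. y = -1. Restricting the cubic part to that line (v = 0) leaves u**3 ≠ 0, so f is not divisible by v and the branch is v² ≈ -u**3 to lowest order — this is a cusp.
Classification: cusp.


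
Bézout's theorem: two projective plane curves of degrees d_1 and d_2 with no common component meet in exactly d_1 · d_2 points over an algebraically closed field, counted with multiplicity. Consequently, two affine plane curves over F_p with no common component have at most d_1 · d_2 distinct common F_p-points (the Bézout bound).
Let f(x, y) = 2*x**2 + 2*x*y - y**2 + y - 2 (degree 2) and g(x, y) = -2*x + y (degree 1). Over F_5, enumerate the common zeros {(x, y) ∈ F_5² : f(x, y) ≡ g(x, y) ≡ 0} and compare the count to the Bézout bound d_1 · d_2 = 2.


Common zeros: {(2, 4)}; count = 1; Bézout bound = 2.

deg(f) = 2, deg(g) = 1, so Bézout bound = 2.
Scan x ∈ F_5. For each x, list the y ∈ F_5 with f(x, y) ≡ 0 and those with g(x, y) ≡ 0 (mod 5); the common zeros in that column are the intersection.
  x = 0: f ≡ 0 at y ∈ ∅; g ≡ 0 at y ∈ {0}; common: ∅.
  x = 1: f ≡ 0 at y ∈ {0, 3}; g ≡ 0 at y ∈ {2}; common: ∅.
  x = 2: f ≡ 0 at y ∈ {1, 4}; g ≡ 0 at y ∈ {4}; common: {4}.
  x = 3: f ≡ 0 at y ∈ ∅; g ≡ 0 at y ∈ {1}; common: ∅.
  x = 4: f ≡ 0 at y ∈ {0, 4}; g ≡ 0 at y ∈ {3}; common: ∅.
Collecting: common zeros = {(2, 4)}, so the count is 1.
Comparison with the Bézout bound: 1 ≤ 2 = deg(f)·deg(g), as expected for curves with no common component (the affine F_5-count falls short of the bound because intersections may lie at infinity, over extension fields, or carry multiplicity).


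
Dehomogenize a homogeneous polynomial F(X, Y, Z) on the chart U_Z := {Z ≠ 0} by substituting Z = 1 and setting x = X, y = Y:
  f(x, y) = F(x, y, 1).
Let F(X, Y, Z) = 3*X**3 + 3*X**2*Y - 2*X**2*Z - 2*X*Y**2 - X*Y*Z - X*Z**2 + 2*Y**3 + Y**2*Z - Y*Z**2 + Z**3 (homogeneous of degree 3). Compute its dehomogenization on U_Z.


f(x, y) = 3*x**3 + 3*x**2*y - 2*x**2 - 2*x*y**2 - x*y - x + 2*y**3 + y**2 - y + 1

On U_Z we set Z = 1. Each monomial c·X^i·Y^j·Z^k in F becomes c·x^i·y^j·1^k = c·x^i·y^j.
Substituting Z = 1: F(X, Y, 1) = 3*x**3 + 3*x**2*y - 2*x**2 - 2*x*y**2 - x*y - x + 2*y**3 + y**2 - y + 1.
Note: deg(f) ≤ deg(F) = 3; strict inequality happens when F is divisible by Z (lost terms).


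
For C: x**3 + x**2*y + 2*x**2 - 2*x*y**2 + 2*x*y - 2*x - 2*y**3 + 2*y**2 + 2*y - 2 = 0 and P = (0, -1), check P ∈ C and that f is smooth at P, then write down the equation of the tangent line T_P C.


Tangent line at P: -6*x - 8*y - 8 = 0.

Step 1: f(0, -1) = 0, so P lies on C.
Step 2: partial derivatives
  f_x(x, y) = 3*x**2 + 2*x*y + 4*x - 2*y**2 + 2*y - 2, f_y(x, y) = x**2 - 4*x*y + 2*x - 6*y**2 + 4*y + 2.
  f_x(P) = -6, f_y(P) = -8 (gradient nonzero, so P is smooth).
Step 3: tangent line at P: -6·(x − 0) + -8·(y − -1) = 0.
Expanding: -6*x - 8*y - 8 = 0.


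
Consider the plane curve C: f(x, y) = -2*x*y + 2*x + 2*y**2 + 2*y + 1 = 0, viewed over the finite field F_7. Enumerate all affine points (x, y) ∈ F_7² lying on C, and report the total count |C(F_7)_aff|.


Affine F_7-points: {(1, 3), (1, 4), (3, 0), (3, 2), (5, 5), (5, 6)}; count = 6.

For each of the 49 pairs (x, y) ∈ F_7², evaluate f(x, y) mod 7. Record the zeros.
  x = 0: [0↦1, 1↦5, 2↦6, 3↦4, 4↦6, 5↦5, 6↦1]  zeros at y ∈ ∅
  x = 1: [0↦3, 1↦5, 2↦4, 3↦0, 4↦0, 5↦4, 6↦5]  zeros at y ∈ {3, 4}
  x = 2: [0↦5, 1↦5, 2↦2, 3↦3, 4↦1, 5↦3, 6↦2]  zeros at y ∈ ∅
  x = 3: [0↦0, 1↦5, 2↦0, 3↦6, 4↦2, 5↦2, 6↦6]  zeros at y ∈ {0, 2}
  x = 4: [0↦2, 1↦5, 2↦5, 3↦2, 4↦3, 5↦1, 6↦3]  zeros at y ∈ ∅
  x = 5: [0↦4, 1↦5, 2↦3, 3↦5, 4↦4, 5↦0, 6↦0]  zeros at y ∈ {5, 6}
  x = 6: [0↦6, 1↦5, 2↦1, 3↦1, 4↦5, 5↦6, 6↦4]  zeros at y ∈ ∅
Collecting zeros: affine points = {(1, 3), (1, 4), (3, 0), (3, 2), (5, 5), (5, 6)}.
Total count |C(F_7)_aff| = 6.


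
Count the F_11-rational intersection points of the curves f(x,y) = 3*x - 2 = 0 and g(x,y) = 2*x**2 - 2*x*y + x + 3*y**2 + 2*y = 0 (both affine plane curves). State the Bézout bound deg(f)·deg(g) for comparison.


Common zeros: {(8, 3), (8, 9)}; count = 2; Bézout bound = 2.

deg(f) = 1, deg(g) = 2, so Bézout bound = 2.
Scan x ∈ F_11. For each x, list the y ∈ F_11 with f(x, y) ≡ 0 and those with g(x, y) ≡ 0 (mod 11); the common zeros in that column are the intersection.
  x = 0: f ≡ 0 at y ∈ ∅; g ≡ 0 at y ∈ {0, 3}; common: ∅.
  x = 1: f ≡ 0 at y ∈ ∅; g ≡ 0 at y ∈ ∅; common: ∅.
  x = 2: f ≡ 0 at y ∈ ∅; g ≡ 0 at y ∈ {1, 7}; common: ∅.
  x = 3: f ≡ 0 at y ∈ ∅; g ≡ 0 at y ∈ ∅; common: ∅.
  x = 4: f ≡ 0 at y ∈ ∅; g ≡ 0 at y ∈ {1}; common: ∅.
  x = 5: f ≡ 0 at y ∈ ∅; g ≡ 0 at y ∈ {0, 10}; common: ∅.
  x = 6: f ≡ 0 at y ∈ ∅; g ≡ 0 at y ∈ {9}; common: ∅.
  x = 7: f ≡ 0 at y ∈ ∅; g ≡ 0 at y ∈ ∅; common: ∅.
  x = 8: f ≡ 0 at y ∈ {0, 1, 2, 3, 4, 5, 6, 7, 8, 9, 10}; g ≡ 0 at y ∈ {3, 9}; common: {3, 9}.
  x = 9: f ≡ 0 at y ∈ ∅; g ≡ 0 at y ∈ ∅; common: ∅.
  x = 10: f ≡ 0 at y ∈ ∅; g ≡ 0 at y ∈ {7, 10}; common: ∅.
Collecting: common zeros = {(8, 3), (8, 9)}, so the count is 2.
Comparison with the Bézout bound: 2 ≤ 2 = deg(f)·deg(g), as expected for curves with no common component (the bound is attained).


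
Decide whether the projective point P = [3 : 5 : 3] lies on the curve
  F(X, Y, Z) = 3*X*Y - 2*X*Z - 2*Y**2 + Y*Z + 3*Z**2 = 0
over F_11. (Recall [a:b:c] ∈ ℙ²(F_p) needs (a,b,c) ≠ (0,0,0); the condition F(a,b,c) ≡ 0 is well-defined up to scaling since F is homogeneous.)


F(3,5,3) ≡ 8 (mod 11); P is NOT on the curve.

Evaluate F(3, 5, 3) term-by-term (mod 11).
  3*X*Y ↦ 3·3·5·1 = 45
  -2*X*Z ↦ -2·3·1·3 = -18
  -2*Y**2 ↦ -2·1·25·1 = -50
  Y*Z ↦ 1·1·5·3 = 15
  3*Z**2 ↦ 3·1·1·9 = 27
Sum: F(3, 5, 3) = (45) + (-18) + (-50) + (15) + (27) = 19.
Reducing mod 11: 19 ≡ 8 (mod 11).
Since F(a, b, c) ≡ 8 ≠ 0 (mod 11), P does NOT lie on the curve.


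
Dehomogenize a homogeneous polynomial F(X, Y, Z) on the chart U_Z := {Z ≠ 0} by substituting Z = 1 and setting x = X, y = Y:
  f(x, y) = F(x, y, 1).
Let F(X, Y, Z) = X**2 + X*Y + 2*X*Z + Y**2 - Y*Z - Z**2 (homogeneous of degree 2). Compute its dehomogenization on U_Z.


f(x, y) = x**2 + x*y + 2*x + y**2 - y - 1

On U_Z we set Z = 1. Each monomial c·X^i·Y^j·Z^k in F becomes c·x^i·y^j·1^k = c·x^i·y^j.
Substituting Z = 1: F(X, Y, 1) = x**2 + x*y + 2*x + y**2 - y - 1.
Note: deg(f) ≤ deg(F) = 2; strict inequality happens when F is divisible by Z (lost terms).


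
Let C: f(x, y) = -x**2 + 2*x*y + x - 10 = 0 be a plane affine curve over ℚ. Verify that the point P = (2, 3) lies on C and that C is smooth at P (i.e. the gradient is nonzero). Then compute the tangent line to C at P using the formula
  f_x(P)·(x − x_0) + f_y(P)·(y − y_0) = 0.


Tangent line at P: 3*x + 4*y - 18 = 0.

Step 1: f(2, 3) = 0, so P lies on C.
Step 2: partial derivatives
  f_x(x, y) = -2*x + 2*y + 1, f_y(x, y) = 2*x.
  f_x(P) = 3, f_y(P) = 4 (gradient nonzero, so P is smooth).
Step 3: tangent line at P: 3·(x − 2) + 4·(y − 3) = 0.
Expanding: 3*x + 4*y - 18 = 0.


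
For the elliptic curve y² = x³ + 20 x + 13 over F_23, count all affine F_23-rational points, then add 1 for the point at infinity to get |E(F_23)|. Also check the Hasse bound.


Affine points = {(0, 6), (0, 17), (3, 10), (3, 13), (5, 10), (5, 13), (6, 2), (6, 21), (7, 6), (7, 17), (8, 8), (8, 15), (9, 5), (9, 18), (11, 0), (12, 7), (12, 16), (13, 3), (13, 20), (14, 1), (14, 22), (15, 10), (15, 13), (16, 6), (16, 17), (18, 8), (18, 15), (20, 8), (20, 15)}; affine count = 29; |E(F_23)| = 30.

Discriminant check: Δ ∝ 4a³ + 27b² = 4·20³ + 27·13² = 4·8000 + 27·169 ≡ 16 (mod 23). Nonzero ⇒ E is nonsingular.
For each x ∈ F_23, compute rhs = x³ + 20·x + 13 mod 23, then count y ∈ F_23 with y² ≡ rhs.
  x = 0: rhs = 13, matching y values: 6, 17 (2 points).
  x = 1: rhs = 11, matching y values: none (0 points).
  x = 2: rhs = 15, matching y values: none (0 points).
  x = 3: rhs = 8, matching y values: 10, 13 (2 points).
  x = 4: rhs = 19, matching y values: none (0 points).
  x = 5: rhs = 8, matching y values: 10, 13 (2 points).
  x = 6: rhs = 4, matching y values: 2, 21 (2 points).
  x = 7: rhs = 13, matching y values: 6, 17 (2 points).
  x = 8: rhs = 18, matching y values: 8, 15 (2 points).
  x = 9: rhs = 2, matching y values: 5, 18 (2 points).
  x = 10: rhs = 17, matching y values: none (0 points).
  x = 11: rhs = 0, matching y values: 0 (1 points).
  x = 12: rhs = 3, matching y values: 7, 16 (2 points).
  x = 13: rhs = 9, matching y values: 3, 20 (2 points).
  x = 14: rhs = 1, matching y values: 1, 22 (2 points).
  x = 15: rhs = 8, matching y values: 10, 13 (2 points).
  x = 16: rhs = 13, matching y values: 6, 17 (2 points).
  x = 17: rhs = 22, matching y values: none (0 points).
  x = 18: rhs = 18, matching y values: 8, 15 (2 points).
  x = 19: rhs = 7, matching y values: none (0 points).
  x = 20: rhs = 18, matching y values: 8, 15 (2 points).
  x = 21: rhs = 11, matching y values: none (0 points).
  x = 22: rhs = 15, matching y values: none (0 points).
Total affine count: 29.
Full point count |E(F_23)| = 29 + 1 = 30.
Hasse bound: |30 − (23+1)| = |6| = 6 ≤ 2√23 ≈ 9.5917 ✓.


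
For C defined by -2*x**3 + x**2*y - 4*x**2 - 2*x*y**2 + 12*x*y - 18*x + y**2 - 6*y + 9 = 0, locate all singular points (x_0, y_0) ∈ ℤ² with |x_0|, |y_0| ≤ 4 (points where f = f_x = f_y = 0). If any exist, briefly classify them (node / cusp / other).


Singular points: {(0, 3)}; classification: node.

Compute partial derivatives:
  f_x = -6*x**2 + 2*x*y - 8*x - 2*y**2 + 12*y - 18.
  f_y = x**2 - 4*x*y + 12*x + 2*y - 6.
Scan x_0 ∈ {−4, ..., 4}. For each x_0, f_y(x_0, y) is a polynomial in y; find its integer roots y ∈ {−4, ..., 4}, then test f_x and f at those candidates.
  x = -4: f_y(-4, y) = 18*y - 38; no integer root y with |y| ≤ 4.
  x = -3: f_y(-3, y) = 14*y - 33; no integer root y with |y| ≤ 4.
  x = -2: f_y(-2, y) = 10*y - 26; no integer root y with |y| ≤ 4.
  x = -1: f_y(-1, y) = 6*y - 17; no integer root y with |y| ≤ 4.
  x = 0: f_y(0, y) = 2*y - 6; vanishes at y ∈ {3}. (0, 3): f_x = 0, f = 0 — SINGULAR.
  x = 1: f_y(1, y) = 7 - 2*y; no integer root y with |y| ≤ 4.
  x = 2: f_y(2, y) = 22 - 6*y; no integer root y with |y| ≤ 4.
  x = 3: f_y(3, y) = 39 - 10*y; no integer root y with |y| ≤ 4.
  x = 4: f_y(4, y) = 58 - 14*y; no integer root y with |y| ≤ 4.
Only singular point on the grid: (0, 3).
Classify: substitute x = 0 + u, y = 3 + v and expand: f = -2*u**3 + u**2*v - u**2 - 2*u*v**2 + v**2.
No constant or linear terms (consistent with a singular point). Quadratic part: -u**2 + v**2. Cubic part: -2*u**3 + u**2*v - 2*u*v**2.
The quadratic part v**2 - u**2 = (v − u)(v + u) splits into two distinct linear factors, so there are two distinct tangent lines y − 3 = ±(x − 0) — this is a node (ordinary double point).
Classification: node.


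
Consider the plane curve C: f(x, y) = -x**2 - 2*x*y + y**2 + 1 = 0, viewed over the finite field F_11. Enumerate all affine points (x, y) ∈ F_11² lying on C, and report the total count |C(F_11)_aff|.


Affine F_11-points: {(1, 0), (1, 2), (4, 1), (4, 7), (5, 1), (5, 9), (6, 2), (6, 10), (7, 4), (7, 10), (10, 0), (10, 9)}; count = 12.

For each of the 121 pairs (x, y) ∈ F_11², evaluate f(x, y) mod 11. Record the zeros.
  x = 0: [0↦1, 1↦2, 2↦5, 3↦10, 4↦6, 5↦4, 6↦4, 7↦6, 8↦10, 9↦5, 10↦2]  zeros at y ∈ ∅
  x = 1: [0↦0, 1↦10, 2↦0, 3↦3, 4↦8, 5↦4, 6↦2, 7↦2, 8↦4, 9↦8, 10↦3]  zeros at y ∈ {0, 2}
  x = 2: [0↦8, 1↦5, 2↦4, 3↦5, 4↦8, 5↦2, 6↦9, 7↦7, 8↦7, 9↦9, 10↦2]  zeros at y ∈ ∅
  x = 3: [0↦3, 1↦9, 2↦6, 3↦5, 4↦6, 5↦9, 6↦3, 7↦10, 8↦8, 9↦8, 10↦10]  zeros at y ∈ ∅
  x = 4: [0↦7, 1↦0, 2↦6, 3↦3, 4↦2, 5↦3, 6↦6, 7↦0, 8↦7, 9↦5, 10↦5]  zeros at y ∈ {1, 7}
  x = 5: [0↦9, 1↦0, 2↦4, 3↦10, 4↦7, 5↦6, 6↦7, 7↦10, 8↦4, 9↦0, 10↦9]  zeros at y ∈ {1, 9}
  x = 6: [0↦9, 1↦9, 2↦0, 3↦4, 4↦10, 5↦7, 6↦6, 7↦7, 8↦10, 9↦4, 10↦0]  zeros at y ∈ {2, 10}
  x = 7: [0↦7, 1↦5, 2↦5, 3↦7, 4↦0, 5↦6, 6↦3, 7↦2, 8↦3, 9↦6, 10↦0]  zeros at y ∈ {4, 10}
  x = 8: [0↦3, 1↦10, 2↦8, 3↦8, 4↦10, 5↦3, 6↦9, 7↦6, 8↦5, 9↦6, 10↦9]  zeros at y ∈ ∅
  x = 9: [0↦8, 1↦2, 2↦9, 3↦7, 4↦7, 5↦9, 6↦2, 7↦8, 8↦5, 9↦4, 10↦5]  zeros at y ∈ ∅
  x = 10: [0↦0, 1↦3, 2↦8, 3↦4, 4↦2, 5↦2, 6↦4, 7↦8, 8↦3, 9↦0, 10↦10]  zeros at y ∈ {0, 9}
Collecting zeros: affine points = {(1, 0), (1, 2), (4, 1), (4, 7), (5, 1), (5, 9), (6, 2), (6, 10), (7, 4), (7, 10), (10, 0), (10, 9)}.
Total count |C(F_11)_aff| = 12.


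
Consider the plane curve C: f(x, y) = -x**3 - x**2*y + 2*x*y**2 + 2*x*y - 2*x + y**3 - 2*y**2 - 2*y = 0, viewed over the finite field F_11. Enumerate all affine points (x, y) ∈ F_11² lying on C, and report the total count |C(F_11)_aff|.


Affine F_11-points: {(0, 0), (0, 6), (0, 7), (2, 1), (2, 2), (2, 6), (3, 0), (3, 1), (3, 6), (4, 7), (5, 1), (5, 4), (5, 9), (7, 8), (8, 0), (8, 4), (9, 9), (10, 9)}; count = 18.

For each of the 121 pairs (x, y) ∈ F_11², evaluate f(x, y) mod 11. Record the zeros.
  x = 0: [0↦0, 1↦8, 2↦7, 3↦3, 4↦2, 5↦10, 6↦0, 7↦0, 8↦5, 9↦10, 10↦10]  zeros at y ∈ {0, 6, 7}
  x = 1: [0↦8, 1↦8, 2↦3, 3↦10, 4↦2, 5↦7, 6↦9, 7↦3, 8↦6, 9↦2, 10↦8]  zeros at y ∈ ∅
  x = 2: [0↦10, 1↦0, 2↦0, 3↦5, 4↦10, 5↦10, 6↦0, 7↦8, 8↦7, 9↦3, 10↦2]  zeros at y ∈ {1, 2, 6}
  x = 3: [0↦0, 1↦0, 2↦3, 3↦4, 4↦9, 5↦2, 6↦0, 7↦9, 8↦2, 9↦7, 10↦8]  zeros at y ∈ {0, 1, 6}
  x = 4: [0↦5, 1↦2, 2↦6, 3↦1, 4↦4, 5↦10, 6↦3, 7↦0, 8↦7, 9↦8, 10↦9]  zeros at y ∈ {7}
  x = 5: [0↦8, 1↦0, 2↦3, 3↦1, 4↦0, 5↦6, 6↦3, 7↦8, 8↦5, 9↦0, 10↦10]  zeros at y ∈ {1, 4, 9}
  x = 6: [0↦3, 1↦10, 2↦10, 3↦9, 4↦2, 5↦6, 6↦5, 7↦5, 8↦1, 9↦10, 10↦5]  zeros at y ∈ ∅
  x = 7: [0↦6, 1↦4, 2↦10, 3↦8, 4↦4, 5↦4, 6↦3, 7↦7, 8↦0, 9↦10, 10↦10]  zeros at y ∈ {8}
  x = 8: [0↦0, 1↦9, 2↦8, 3↦3, 4↦0, 5↦5, 6↦2, 7↦8, 8↦7, 9↦5, 10↦8]  zeros at y ∈ {0, 4}
  x = 9: [0↦1, 1↦8, 2↦9, 3↦10, 4↦6, 5↦3, 6↦7, 7↦2, 8↦5, 9↦0, 10↦4]  zeros at y ∈ {9}
  x = 10: [0↦3, 1↦6, 2↦7, 3↦1, 4↦5, 5↦3, 6↦1, 7↦5, 8↦10, 9↦0, 10↦3]  zeros at y ∈ {9}
Collecting zeros: affine points = {(0, 0), (0, 6), (0, 7), (2, 1), (2, 2), (2, 6), (3, 0), (3, 1), (3, 6), (4, 7), (5, 1), (5, 4), (5, 9), (7, 8), (8, 0), (8, 4), (9, 9), (10, 9)}.
Total count |C(F_11)_aff| = 18.


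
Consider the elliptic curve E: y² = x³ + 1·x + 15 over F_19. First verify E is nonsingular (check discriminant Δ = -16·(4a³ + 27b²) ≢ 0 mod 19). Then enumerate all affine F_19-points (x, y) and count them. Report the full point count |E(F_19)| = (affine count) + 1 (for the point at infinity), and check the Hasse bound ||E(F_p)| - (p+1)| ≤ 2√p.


Affine points = {(1, 6), (1, 13), (2, 5), (2, 14), (3, 8), (3, 11), (4, 8), (4, 11), (6, 3), (6, 16), (7, 2), (7, 17), (12, 8), (12, 11), (15, 2), (15, 17), (16, 2), (16, 17), (17, 9), (17, 10)}; affine count = 20; |E(F_19)| = 21.

Discriminant check: Δ ∝ 4a³ + 27b² = 4·1³ + 27·15² = 4·1 + 27·225 ≡ 18 (mod 19). Nonzero ⇒ E is nonsingular.
For each x ∈ F_19, compute rhs = x³ + 1·x + 15 mod 19, then count y ∈ F_19 with y² ≡ rhs.
  x = 0: rhs = 15, matching y values: none (0 points).
  x = 1: rhs = 17, matching y values: 6, 13 (2 points).
  x = 2: rhs = 6, matching y values: 5, 14 (2 points).
  x = 3: rhs = 7, matching y values: 8, 11 (2 points).
  x = 4: rhs = 7, matching y values: 8, 11 (2 points).
  x = 5: rhs = 12, matching y values: none (0 points).
  x = 6: rhs = 9, matching y values: 3, 16 (2 points).
  x = 7: rhs = 4, matching y values: 2, 17 (2 points).
  x = 8: rhs = 3, matching y values: none (0 points).
  x = 9: rhs = 12, matching y values: none (0 points).
  x = 10: rhs = 18, matching y values: none (0 points).
  x = 11: rhs = 8, matching y values: none (0 points).
  x = 12: rhs = 7, matching y values: 8, 11 (2 points).
  x = 13: rhs = 2, matching y values: none (0 points).
  x = 14: rhs = 18, matching y values: none (0 points).
  x = 15: rhs = 4, matching y values: 2, 17 (2 points).
  x = 16: rhs = 4, matching y values: 2, 17 (2 points).
  x = 17: rhs = 5, matching y values: 9, 10 (2 points).
  x = 18: rhs = 13, matching y values: none (0 points).
Total affine count: 20.
Full point count |E(F_19)| = 20 + 1 = 21.
Hasse bound: |21 − (19+1)| = |1| = 1 ≤ 2√19 ≈ 8.7178 ✓.


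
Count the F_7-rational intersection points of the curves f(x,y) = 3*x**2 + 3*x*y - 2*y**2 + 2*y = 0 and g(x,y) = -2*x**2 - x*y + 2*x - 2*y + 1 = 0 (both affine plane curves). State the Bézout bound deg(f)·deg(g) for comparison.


Common zeros: ∅; count = 0; Bézout bound = 4.

deg(f) = 2, deg(g) = 2, so Bézout bound = 4.
Scan x ∈ F_7. For each x, list the y ∈ F_7 with f(x, y) ≡ 0 and those with g(x, y) ≡ 0 (mod 7); the common zeros in that column are the intersection.
  x = 0: f ≡ 0 at y ∈ {0, 1}; g ≡ 0 at y ∈ {4}; common: ∅.
  x = 1: f ≡ 0 at y ∈ {3}; g ≡ 0 at y ∈ {5}; common: ∅.
  x = 2: f ≡ 0 at y ∈ ∅; g ≡ 0 at y ∈ {1}; common: ∅.
  x = 3: f ≡ 0 at y ∈ {3, 6}; g ≡ 0 at y ∈ {2}; common: ∅.
  x = 4: f ≡ 0 at y ∈ ∅; g ≡ 0 at y ∈ {2}; common: ∅.
  x = 5: f ≡ 0 at y ∈ {6}; g ≡ 0 at y ∈ ∅; common: ∅.
  x = 6: f ≡ 0 at y ∈ {1, 2}; g ≡ 0 at y ∈ {4}; common: ∅.
Collecting: common zeros = ∅, so the count is 0.
Comparison with the Bézout bound: 0 ≤ 4 = deg(f)·deg(g), as expected for curves with no common component (the affine F_7-count falls short of the bound because intersections may lie at infinity, over extension fields, or carry multiplicity).


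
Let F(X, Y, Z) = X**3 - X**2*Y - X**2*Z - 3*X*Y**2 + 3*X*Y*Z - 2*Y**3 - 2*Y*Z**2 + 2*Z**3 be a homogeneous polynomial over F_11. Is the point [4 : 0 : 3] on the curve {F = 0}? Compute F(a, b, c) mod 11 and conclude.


F(4,0,3) ≡ 4 (mod 11); P is NOT on the curve.

Evaluate F(4, 0, 3) term-by-term (mod 11).
  X**3 ↦ 1·64·1·1 = 64
  -X**2*Y ↦ -1·16·0·1 = 0
  -X**2*Z ↦ -1·16·1·3 = -48
  -3*X*Y**2 ↦ -3·4·0·1 = 0
  3*X*Y*Z ↦ 3·4·0·3 = 0
  -2*Y**3 ↦ -2·1·0·1 = 0
  -2*Y*Z**2 ↦ -2·1·0·9 = 0
  2*Z**3 ↦ 2·1·1·27 = 54
Sum: F(4, 0, 3) = (64) + (0) + (-48) + (0) + (0) + (0) + (0) + (54) = 70.
Reducing mod 11: 70 ≡ 4 (mod 11).
Since F(a, b, c) ≡ 4 ≠ 0 (mod 11), P does NOT lie on the curve.


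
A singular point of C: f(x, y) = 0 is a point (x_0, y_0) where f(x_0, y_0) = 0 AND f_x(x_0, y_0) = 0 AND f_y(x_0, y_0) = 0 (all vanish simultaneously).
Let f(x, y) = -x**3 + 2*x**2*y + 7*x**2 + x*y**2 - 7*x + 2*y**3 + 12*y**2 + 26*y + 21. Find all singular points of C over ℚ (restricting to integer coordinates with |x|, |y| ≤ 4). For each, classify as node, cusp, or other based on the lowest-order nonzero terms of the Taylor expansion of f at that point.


Singular points: {(1, -2)}; classification: cusp.

Compute partial derivatives:
  f_x = -3*x**2 + 4*x*y + 14*x + y**2 - 7.
  f_y = 2*x**2 + 2*x*y + 6*y**2 + 24*y + 26.
Scan x_0 ∈ {−4, ..., 4}. For each x_0, f_y(x_0, y) is a polynomial in y; find its integer roots y ∈ {−4, ..., 4}, then test f_x and f at those candidates.
  x = -4: f_y(-4, y) = 6*y**2 + 16*y + 58; no integer root y with |y| ≤ 4.
  x = -3: f_y(-3, y) = 6*y**2 + 18*y + 44; no integer root y with |y| ≤ 4.
  x = -2: f_y(-2, y) = 6*y**2 + 20*y + 34; no integer root y with |y| ≤ 4.
  x = -1: f_y(-1, y) = 6*y**2 + 22*y + 28; no integer root y with |y| ≤ 4.
  x = 0: f_y(0, y) = 6*y**2 + 24*y + 26; no integer root y with |y| ≤ 4.
  x = 1: f_y(1, y) = 6*y**2 + 26*y + 28; vanishes at y ∈ {-2}. (1, -2): f_x = 0, f = 0 — SINGULAR.
  x = 2: f_y(2, y) = 6*y**2 + 28*y + 34; no integer root y with |y| ≤ 4.
  x = 3: f_y(3, y) = 6*y**2 + 30*y + 44; no integer root y with |y| ≤ 4.
  x = 4: f_y(4, y) = 6*y**2 + 32*y + 58; no integer root y with |y| ≤ 4.
Only singular point on the grid: (1, -2).
Classify: substitute x = 1 + u, y = -2 + v and expand: f = -u**3 + 2*u**2*v + u*v**2 + 2*v**3 + v**2.
No constant or linear terms (consistent with a singular point). Quadratic part: v**2. Cubic part: -u**3 + 2*u**2*v + u*v**2 + 2*v**3.
The quadratic part v**2 is a perfect square, so there is a single (double) tangent line v = 0, i.e. y = -2. Restricting the cubic part to that line (v = 0) leaves -u**3 ≠ 0, so f is not divisible by v and the branch is v² ≈ u**3 to lowest order — this is a cusp.
Classification: cusp.


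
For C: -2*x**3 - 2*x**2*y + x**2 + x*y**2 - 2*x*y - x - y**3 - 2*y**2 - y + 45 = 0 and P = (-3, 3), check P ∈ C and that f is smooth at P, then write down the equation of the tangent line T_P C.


Tangent line at P: -22*x - 70*y + 144 = 0.

Step 1: f(-3, 3) = 0, so P lies on C.
Step 2: partial derivatives
  f_x(x, y) = -6*x**2 - 4*x*y + 2*x + y**2 - 2*y - 1, f_y(x, y) = -2*x**2 + 2*x*y - 2*x - 3*y**2 - 4*y - 1.
  f_x(P) = -22, f_y(P) = -70 (gradient nonzero, so P is smooth).
Step 3: tangent line at P: -22·(x − -3) + -70·(y − 3) = 0.
Expanding: -22*x - 70*y + 144 = 0.
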